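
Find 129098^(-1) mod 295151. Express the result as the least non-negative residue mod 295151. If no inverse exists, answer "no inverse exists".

149688

Run Euclid on (295151, 129098):
295151 = 2*129098 + 36955
129098 = 3*36955 + 18233
36955 = 2*18233 + 489
18233 = 37*489 + 140
489 = 3*140 + 69
140 = 2*69 + 2
69 = 34*2 + 1
2 = 2*1 + 0
gcd = 1, so the inverse exists. Back-substitute:
1 = 69 − 34·2
1 = −34·140 + 69·69
1 = 69·489 − 241·140
1 = −241·18233 + 8986·489
1 = 8986·36955 − 18213·18233
1 = −18213·129098 + 63625·36955
1 = 63625·295151 − 145463·129098
Hence 129098⁻¹ ≡ -145463 ≡ 149688 (mod 295151).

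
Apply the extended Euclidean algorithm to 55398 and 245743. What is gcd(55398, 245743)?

1

Euclidean algorithm:
245743 = 4·55398 + 24151
55398 = 2·24151 + 7096
24151 = 3·7096 + 2863
7096 = 2·2863 + 1370
2863 = 2·1370 + 123
1370 = 11·123 + 17
123 = 7·17 + 4
17 = 4·4 + 1
4 = 4·1 + 0
gcd(55398, 245743) = 1.
Express as a combination:
1 = 17 − 4·4
1 = −4·123 + 29·17
1 = 29·1370 − 323·123
1 = −323·2863 + 675·1370
1 = 675·7096 − 1673·2863
1 = −1673·24151 + 5694·7096
1 = 5694·55398 − 13061·24151
1 = −13061·245743 + 57938·55398
So 1 = (-13061)·245743 + (57938)·55398.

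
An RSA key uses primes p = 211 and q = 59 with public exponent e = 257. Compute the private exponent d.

10853

φ(n) = (p−1)(q−1) = 210·58 = 12180.
Need d with 257·d ≡ 1 (mod 12180). Apply the extended Euclidean algorithm:
12180 = 47×257 + 101
257 = 2×101 + 55
101 = 1×55 + 46
55 = 1×46 + 9
46 = 5×9 + 1
9 = 9×1 + 0
Back-substitute:
1 = 46 − 5·9
1 = −5·55 + 6·46
1 = 6·101 − 11·55
1 = −11·257 + 28·101
1 = 28·12180 − 1327·257
So 257·(-1327) ≡ 1 (mod 12180), hence d ≡ -1327 ≡ 10853 (mod 12180).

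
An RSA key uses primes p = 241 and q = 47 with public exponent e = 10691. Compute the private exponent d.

10091

φ(n) = (p−1)(q−1) = 240·46 = 11040.
Need d with 10691·d ≡ 1 (mod 11040). Apply the extended Euclidean algorithm:
11040 = 1×10691 + 349
10691 = 30×349 + 221
349 = 1×221 + 128
221 = 1×128 + 93
128 = 1×93 + 35
93 = 2×35 + 23
35 = 1×23 + 12
23 = 1×12 + 11
12 = 1×11 + 1
11 = 11×1 + 0
Back-substitute:
1 = 12 − 11
1 = −23 + 2·12
1 = 2·35 − 3·23
1 = −3·93 + 8·35
1 = 8·128 − 11·93
1 = −11·221 + 19·128
1 = 19·349 − 30·221
1 = −30·10691 + 919·349
1 = 919·11040 − 949·10691
So 10691·(-949) ≡ 1 (mod 11040), hence d ≡ -949 ≡ 10091 (mod 11040).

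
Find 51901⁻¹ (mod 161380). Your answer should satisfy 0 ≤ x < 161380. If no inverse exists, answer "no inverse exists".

146001

Run Euclid on (161380, 51901):
161380 = 3*51901 + 5677
51901 = 9*5677 + 808
5677 = 7*808 + 21
808 = 38*21 + 10
21 = 2*10 + 1
10 = 10*1 + 0
Since gcd(51901, 161380) = 1, back-substitute to write 1 as a combination:
1 = 21 − 2·10
1 = −2·808 + 77·21
1 = 77·5677 − 541·808
1 = −541·51901 + 4946·5677
1 = 4946·161380 − 15379·51901
Thus 51901·(-15379) ≡ 1 (mod 161380); reducing, -15379 mod 161380 = 146001.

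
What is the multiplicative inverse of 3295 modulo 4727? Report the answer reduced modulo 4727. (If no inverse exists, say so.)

gcd(4727, 3295) by repeated division:
4727 = 1·3295 + 1432
3295 = 2·1432 + 431
1432 = 3·431 + 139
431 = 3·139 + 14
139 = 9·14 + 13
14 = 1·13 + 1
13 = 13·1 + 0
Since gcd(3295, 4727) = 1, back-substitute to write 1 as a combination:
1 = 14 − 13
1 = −139 + 10·14
1 = 10·431 − 31·139
1 = −31·1432 + 103·431
1 = 103·3295 − 237·1432
1 = −237·4727 + 340·3295
So 3295·340 ≡ 1 (mod 4727).

340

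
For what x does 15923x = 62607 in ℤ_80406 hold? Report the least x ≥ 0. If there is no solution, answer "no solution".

First find gcd(15923, 80406):
80406 = 5*15923 + 791
15923 = 20*791 + 103
791 = 7*103 + 70
103 = 1*70 + 33
70 = 2*33 + 4
33 = 8*4 + 1
4 = 4*1 + 0
gcd = 1, so a unique solution mod 80406 exists.
Back-substitute for the Bézout coefficients:
1 = 33 − 8·4
1 = −8·70 + 17·33
1 = 17·103 − 25·70
1 = −25·791 + 192·103
1 = 192·15923 − 3865·791
1 = −3865·80406 + 19517·15923
So 15923·(19517) ≡ 1 (mod 80406), giving 15923⁻¹ ≡ 19517.
x ≡ 15923⁻¹·62607 ≡ 19517·62607 ≡ 51243 (mod 80406).

51243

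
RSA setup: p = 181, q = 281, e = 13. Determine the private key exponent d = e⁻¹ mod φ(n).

φ(n) = (p−1)(q−1) = 180·280 = 50400.
Need d with 13·d ≡ 1 (mod 50400). Apply the extended Euclidean algorithm:
50400 = 3876×13 + 12
13 = 1×12 + 1
12 = 12×1 + 0
Back-substitute:
1 = 13 − 12
1 = −50400 + 3877·13
So 13·3877 ≡ 1 (mod 50400), hence d = 3877.

3877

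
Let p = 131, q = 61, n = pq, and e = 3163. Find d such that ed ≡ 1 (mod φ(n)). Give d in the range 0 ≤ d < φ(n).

4027

φ(n) = (p−1)(q−1) = 130·60 = 7800.
Need d with 3163·d ≡ 1 (mod 7800). Apply the extended Euclidean algorithm:
7800 = 2×3163 + 1474
3163 = 2×1474 + 215
1474 = 6×215 + 184
215 = 1×184 + 31
184 = 5×31 + 29
31 = 1×29 + 2
29 = 14×2 + 1
2 = 2×1 + 0
Back-substitute:
1 = 29 − 14·2
1 = −14·31 + 15·29
1 = 15·184 − 89·31
1 = −89·215 + 104·184
1 = 104·1474 − 713·215
1 = −713·3163 + 1530·1474
1 = 1530·7800 − 3773·3163
So 3163·(-3773) ≡ 1 (mod 7800), hence d ≡ -3773 ≡ 4027 (mod 7800).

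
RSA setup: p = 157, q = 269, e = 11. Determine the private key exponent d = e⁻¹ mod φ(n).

15203

φ(n) = (p−1)(q−1) = 156·268 = 41808.
Need d with 11·d ≡ 1 (mod 41808). Apply the extended Euclidean algorithm:
41808 = 3800*11 + 8
11 = 1*8 + 3
8 = 2*3 + 2
3 = 1*2 + 1
2 = 2*1 + 0
Back-substitute:
1 = 3 − 2
1 = −8 + 3·3
1 = 3·11 − 4·8
1 = −4·41808 + 15203·11
So 11·15203 ≡ 1 (mod 41808), hence d = 15203.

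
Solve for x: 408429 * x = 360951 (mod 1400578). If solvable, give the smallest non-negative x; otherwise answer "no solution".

821791

First find gcd(408429, 1400578):
1400578 = 3×408429 + 175291
408429 = 2×175291 + 57847
175291 = 3×57847 + 1750
57847 = 33×1750 + 97
1750 = 18×97 + 4
97 = 24×4 + 1
4 = 4×1 + 0
gcd = 1, so a unique solution mod 1400578 exists.
Back-substitute for the Bézout coefficients:
1 = 97 − 24·4
1 = −24·1750 + 433·97
1 = 433·57847 − 14313·1750
1 = −14313·175291 + 43372·57847
1 = 43372·408429 − 101057·175291
1 = −101057·1400578 + 346543·408429
So 408429·(346543) ≡ 1 (mod 1400578), giving 408429⁻¹ ≡ 346543.
x ≡ 408429⁻¹·360951 ≡ 346543·360951 ≡ 821791 (mod 1400578).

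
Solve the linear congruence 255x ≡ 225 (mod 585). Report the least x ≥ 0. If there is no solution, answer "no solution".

First find gcd(255, 585):
585 = 2*255 + 75
255 = 3*75 + 30
75 = 2*30 + 15
30 = 2*15 + 0
gcd = 15 and 15 | 225, so solutions exist. Divide through by 15: 17x ≡ 15 (mod 39).
Now find 17⁻¹ mod 39:
39 = 2*17 + 5
17 = 3*5 + 2
5 = 2*2 + 1
2 = 2*1 + 0
Back-substitute:
1 = 5 − 2·2
1 = −2·17 + 7·5
1 = 7·39 − 16·17
So 17·(-16) ≡ 1 (mod 39), i.e. 17⁻¹ ≡ 23.
Then x ≡ 23·15 ≡ 33 (mod 39); the smallest non-negative solution is x = 33.

33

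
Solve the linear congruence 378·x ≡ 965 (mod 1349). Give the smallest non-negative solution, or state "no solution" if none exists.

363

First find gcd(378, 1349):
1349 = 3*378 + 215
378 = 1*215 + 163
215 = 1*163 + 52
163 = 3*52 + 7
52 = 7*7 + 3
7 = 2*3 + 1
3 = 3*1 + 0
gcd = 1, so a unique solution mod 1349 exists.
Back-substitute for the Bézout coefficients:
1 = 7 − 2·3
1 = −2·52 + 15·7
1 = 15·163 − 47·52
1 = −47·215 + 62·163
1 = 62·378 − 109·215
1 = −109·1349 + 389·378
So 378·(389) ≡ 1 (mod 1349), giving 378⁻¹ ≡ 389.
x ≡ 378⁻¹·965 ≡ 389·965 ≡ 363 (mod 1349).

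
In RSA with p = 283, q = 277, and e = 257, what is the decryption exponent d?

φ(n) = (p−1)(q−1) = 282·276 = 77832.
Need d with 257·d ≡ 1 (mod 77832). Apply the extended Euclidean algorithm:
77832 = 302·257 + 218
257 = 1·218 + 39
218 = 5·39 + 23
39 = 1·23 + 16
23 = 1·16 + 7
16 = 2·7 + 2
7 = 3·2 + 1
2 = 2·1 + 0
Back-substitute:
1 = 7 − 3·2
1 = −3·16 + 7·7
1 = 7·23 − 10·16
1 = −10·39 + 17·23
1 = 17·218 − 95·39
1 = −95·257 + 112·218
1 = 112·77832 − 33919·257
So 257·(-33919) ≡ 1 (mod 77832), hence d ≡ -33919 ≡ 43913 (mod 77832).

43913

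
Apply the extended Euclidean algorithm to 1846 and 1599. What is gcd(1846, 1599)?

13

Repeated division:
1846 = 1·1599 + 247
1599 = 6·247 + 117
247 = 2·117 + 13
117 = 9·13 + 0
gcd(1846, 1599) = 13.
Express as a combination:
13 = 247 − 2·117
13 = −2·1599 + 13·247
13 = 13·1846 − 15·1599
So 13 = (13)·1846 + (-15)·1599.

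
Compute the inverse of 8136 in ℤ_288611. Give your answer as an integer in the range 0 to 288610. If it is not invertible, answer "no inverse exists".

241396

Run Euclid on (288611, 8136):
288611 = 35*8136 + 3851
8136 = 2*3851 + 434
3851 = 8*434 + 379
434 = 1*379 + 55
379 = 6*55 + 49
55 = 1*49 + 6
49 = 8*6 + 1
6 = 6*1 + 0
Since gcd(8136, 288611) = 1, back-substitute to write 1 as a combination:
1 = 49 − 8·6
1 = −8·55 + 9·49
1 = 9·379 − 62·55
1 = −62·434 + 71·379
1 = 71·3851 − 630·434
1 = −630·8136 + 1331·3851
1 = 1331·288611 − 47215·8136
Hence 8136⁻¹ ≡ -47215 ≡ 241396 (mod 288611).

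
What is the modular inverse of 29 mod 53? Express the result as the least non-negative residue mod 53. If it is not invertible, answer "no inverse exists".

Apply the Euclidean algorithm to 53 and 29:
53 = 1×29 + 24
29 = 1×24 + 5
24 = 4×5 + 4
5 = 1×4 + 1
4 = 4×1 + 0
gcd = 1, so the inverse exists. Back-substitute:
1 = 5 − 4
1 = −24 + 5·5
1 = 5·29 − 6·24
1 = −6·53 + 11·29
So 29·11 ≡ 1 (mod 53).

11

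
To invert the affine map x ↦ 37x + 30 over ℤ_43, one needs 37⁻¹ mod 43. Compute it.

7

Apply the Euclidean algorithm to 43 and 37:
43 = 1·37 + 6
37 = 6·6 + 1
6 = 6·1 + 0
The gcd is 1. Working backward:
1 = 37 − 6·6
1 = −6·43 + 7·37
So 37·7 ≡ 1 (mod 43).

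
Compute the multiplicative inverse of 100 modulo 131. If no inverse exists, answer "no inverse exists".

38

Extended Euclidean algorithm:
131 = 1·100 + 31
100 = 3·31 + 7
31 = 4·7 + 3
7 = 2·3 + 1
3 = 3·1 + 0
Since gcd(100, 131) = 1, back-substitute to write 1 as a combination:
1 = 7 − 2·3
1 = −2·31 + 9·7
1 = 9·100 − 29·31
1 = −29·131 + 38·100
So 100·38 ≡ 1 (mod 131).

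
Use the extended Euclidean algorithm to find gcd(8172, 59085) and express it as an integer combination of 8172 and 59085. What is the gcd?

Apply Euclid's algorithm to 59085 and 8172:
59085 = 7×8172 + 1881
8172 = 4×1881 + 648
1881 = 2×648 + 585
648 = 1×585 + 63
585 = 9×63 + 18
63 = 3×18 + 9
18 = 2×9 + 0
gcd(8172, 59085) = 9.
Back-substituting:
9 = 63 − 3·18
9 = −3·585 + 28·63
9 = 28·648 − 31·585
9 = −31·1881 + 90·648
9 = 90·8172 − 391·1881
9 = −391·59085 + 2827·8172
So 9 = (-391)·59085 + (2827)·8172.

9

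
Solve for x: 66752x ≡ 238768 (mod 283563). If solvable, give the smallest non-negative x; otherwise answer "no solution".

gcd(66752, 283563):
283563 = 4×66752 + 16555
66752 = 4×16555 + 532
16555 = 31×532 + 63
532 = 8×63 + 28
63 = 2×28 + 7
28 = 4×7 + 0
gcd = 7, but 7 ∤ 238768, so the congruence has no solution.

no solution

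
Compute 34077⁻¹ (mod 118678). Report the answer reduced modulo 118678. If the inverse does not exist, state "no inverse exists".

111455

gcd(118678, 34077) by repeated division:
118678 = 3×34077 + 16447
34077 = 2×16447 + 1183
16447 = 13×1183 + 1068
1183 = 1×1068 + 115
1068 = 9×115 + 33
115 = 3×33 + 16
33 = 2×16 + 1
16 = 16×1 + 0
Since gcd(34077, 118678) = 1, back-substitute to write 1 as a combination:
1 = 33 − 2·16
1 = −2·115 + 7·33
1 = 7·1068 − 65·115
1 = −65·1183 + 72·1068
1 = 72·16447 − 1001·1183
1 = −1001·34077 + 2074·16447
1 = 2074·118678 − 7223·34077
So 34077·(-7223) ≡ 1 (mod 118678), and -7223 ≡ 111455 (mod 118678).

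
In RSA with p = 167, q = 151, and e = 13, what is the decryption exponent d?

φ(n) = (p−1)(q−1) = 166·150 = 24900.
Need d with 13·d ≡ 1 (mod 24900). Apply the extended Euclidean algorithm:
24900 = 1915·13 + 5
13 = 2·5 + 3
5 = 1·3 + 2
3 = 1·2 + 1
2 = 2·1 + 0
Back-substitute:
1 = 3 − 2
1 = −5 + 2·3
1 = 2·13 − 5·5
1 = −5·24900 + 9577·13
So 13·9577 ≡ 1 (mod 24900), hence d = 9577.

9577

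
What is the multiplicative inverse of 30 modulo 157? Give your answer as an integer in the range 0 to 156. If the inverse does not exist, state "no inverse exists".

Run Euclid on (157, 30):
157 = 5*30 + 7
30 = 4*7 + 2
7 = 3*2 + 1
2 = 2*1 + 0
The gcd is 1. Working backward:
1 = 7 − 3·2
1 = −3·30 + 13·7
1 = 13·157 − 68·30
Hence 30⁻¹ ≡ -68 ≡ 89 (mod 157).

89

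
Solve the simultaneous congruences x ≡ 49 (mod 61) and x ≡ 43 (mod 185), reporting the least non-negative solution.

Write x = 49 + 61·k. Then 61·k ≡ 43 − 49 ≡ 179 (mod 185).
Need 61⁻¹ mod 185. Extended Euclid on (185, 61):
185 = 3·61 + 2
61 = 30·2 + 1
2 = 2·1 + 0
Back-substitute:
1 = 61 − 30·2
1 = −30·185 + 91·61
61⁻¹ ≡ 91 (mod 185), so k ≡ 91·179 ≡ 9 (mod 185).
x = 49 + 61·9 = 598.

598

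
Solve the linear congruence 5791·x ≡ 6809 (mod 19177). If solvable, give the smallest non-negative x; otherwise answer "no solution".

2912

First find gcd(5791, 19177):
19177 = 3*5791 + 1804
5791 = 3*1804 + 379
1804 = 4*379 + 288
379 = 1*288 + 91
288 = 3*91 + 15
91 = 6*15 + 1
15 = 15*1 + 0
gcd = 1, so a unique solution mod 19177 exists.
Back-substitute for the Bézout coefficients:
1 = 91 − 6·15
1 = −6·288 + 19·91
1 = 19·379 − 25·288
1 = −25·1804 + 119·379
1 = 119·5791 − 382·1804
1 = −382·19177 + 1265·5791
So 5791·(1265) ≡ 1 (mod 19177), giving 5791⁻¹ ≡ 1265.
x ≡ 5791⁻¹·6809 ≡ 1265·6809 ≡ 2912 (mod 19177).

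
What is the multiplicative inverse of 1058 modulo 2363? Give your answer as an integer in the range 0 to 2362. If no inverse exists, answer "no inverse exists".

574

Apply the Euclidean algorithm to 2363 and 1058:
2363 = 2*1058 + 247
1058 = 4*247 + 70
247 = 3*70 + 37
70 = 1*37 + 33
37 = 1*33 + 4
33 = 8*4 + 1
4 = 4*1 + 0
The gcd is 1. Working backward:
1 = 33 − 8·4
1 = −8·37 + 9·33
1 = 9·70 − 17·37
1 = −17·247 + 60·70
1 = 60·1058 − 257·247
1 = −257·2363 + 574·1058
So 1058·574 ≡ 1 (mod 2363).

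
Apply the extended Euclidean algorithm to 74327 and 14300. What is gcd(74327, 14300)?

Apply Euclid's algorithm to 74327 and 14300:
74327 = 5·14300 + 2827
14300 = 5·2827 + 165
2827 = 17·165 + 22
165 = 7·22 + 11
22 = 2·11 + 0
gcd(74327, 14300) = 11.
Express as a combination:
11 = 165 − 7·22
11 = −7·2827 + 120·165
11 = 120·14300 − 607·2827
11 = −607·74327 + 3155·14300
So 11 = (-607)·74327 + (3155)·14300.

11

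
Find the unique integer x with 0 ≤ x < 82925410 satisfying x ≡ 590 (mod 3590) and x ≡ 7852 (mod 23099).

60804420

Write x = 590 + 3590·k. Then 3590·k ≡ 7852 − 590 ≡ 7262 (mod 23099).
Need 3590⁻¹ mod 23099. Extended Euclid on (23099, 3590):
23099 = 6·3590 + 1559
3590 = 2·1559 + 472
1559 = 3·472 + 143
472 = 3·143 + 43
143 = 3·43 + 14
43 = 3·14 + 1
14 = 14·1 + 0
Back-substitute:
1 = 43 − 3·14
1 = −3·143 + 10·43
1 = 10·472 − 33·143
1 = −33·1559 + 109·472
1 = 109·3590 − 251·1559
1 = −251·23099 + 1615·3590
3590⁻¹ ≡ 1615 (mod 23099), so k ≡ 1615·7262 ≡ 16937 (mod 23099).
x = 590 + 3590·16937 = 60804420.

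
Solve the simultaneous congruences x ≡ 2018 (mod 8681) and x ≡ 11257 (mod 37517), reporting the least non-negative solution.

Write x = 2018 + 8681·k. Then 8681·k ≡ 11257 − 2018 ≡ 9239 (mod 37517).
Need 8681⁻¹ mod 37517. Extended Euclid on (37517, 8681):
37517 = 4×8681 + 2793
8681 = 3×2793 + 302
2793 = 9×302 + 75
302 = 4×75 + 2
75 = 37×2 + 1
2 = 2×1 + 0
Back-substitute:
1 = 75 − 37·2
1 = −37·302 + 149·75
1 = 149·2793 − 1378·302
1 = −1378·8681 + 4283·2793
1 = 4283·37517 − 18510·8681
8681⁻¹ ≡ 19007 (mod 37517), so k ≡ 19007·9239 ≡ 26113 (mod 37517).
x = 2018 + 8681·26113 = 226688971.

226688971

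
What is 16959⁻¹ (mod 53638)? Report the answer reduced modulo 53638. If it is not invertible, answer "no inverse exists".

Extended Euclidean algorithm:
53638 = 3·16959 + 2761
16959 = 6·2761 + 393
2761 = 7·393 + 10
393 = 39·10 + 3
10 = 3·3 + 1
3 = 3·1 + 0
Since gcd(16959, 53638) = 1, back-substitute to write 1 as a combination:
1 = 10 − 3·3
1 = −3·393 + 118·10
1 = 118·2761 − 829·393
1 = −829·16959 + 5092·2761
1 = 5092·53638 − 16105·16959
Thus 16959·(-16105) ≡ 1 (mod 53638); reducing, -16105 mod 53638 = 37533.

37533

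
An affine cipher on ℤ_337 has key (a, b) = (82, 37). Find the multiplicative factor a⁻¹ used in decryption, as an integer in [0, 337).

gcd(337, 82) by repeated division:
337 = 4·82 + 9
82 = 9·9 + 1
9 = 9·1 + 0
gcd = 1, so the inverse exists. Back-substitute:
1 = 82 − 9·9
1 = −9·337 + 37·82
So 82·37 ≡ 1 (mod 337).

37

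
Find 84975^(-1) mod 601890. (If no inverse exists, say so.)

no inverse exists

Euclidean algorithm on 601890, 84975:
601890 = 7*84975 + 7065
84975 = 12*7065 + 195
7065 = 36*195 + 45
195 = 4*45 + 15
45 = 3*15 + 0
Since gcd = 15 > 1, 84975 is not a unit mod 601890.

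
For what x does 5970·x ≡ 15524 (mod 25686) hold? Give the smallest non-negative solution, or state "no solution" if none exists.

no solution

gcd(5970, 25686):
25686 = 4*5970 + 1806
5970 = 3*1806 + 552
1806 = 3*552 + 150
552 = 3*150 + 102
150 = 1*102 + 48
102 = 2*48 + 6
48 = 8*6 + 0
gcd = 6, but 6 ∤ 15524, so the congruence has no solution.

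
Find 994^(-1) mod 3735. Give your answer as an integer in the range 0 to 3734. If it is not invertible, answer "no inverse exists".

Run Euclid on (3735, 994):
3735 = 3×994 + 753
994 = 1×753 + 241
753 = 3×241 + 30
241 = 8×30 + 1
30 = 30×1 + 0
Since gcd(994, 3735) = 1, back-substitute to write 1 as a combination:
1 = 241 − 8·30
1 = −8·753 + 25·241
1 = 25·994 − 33·753
1 = −33·3735 + 124·994
So 994·124 ≡ 1 (mod 3735).

124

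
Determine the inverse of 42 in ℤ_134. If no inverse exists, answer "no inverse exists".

Compute gcd(42, 134):
134 = 3·42 + 8
42 = 5·8 + 2
8 = 4·2 + 0
gcd(42, 134) = 2 ≠ 1, so 42 has no multiplicative inverse modulo 134.

no inverse exists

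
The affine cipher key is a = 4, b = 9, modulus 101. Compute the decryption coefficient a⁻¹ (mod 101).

76

Apply the Euclidean algorithm to 101 and 4:
101 = 25·4 + 1
4 = 4·1 + 0
Since gcd(4, 101) = 1, back-substitute to write 1 as a combination:
1 = 101 − 25·4
Hence 4⁻¹ ≡ -25 ≡ 76 (mod 101).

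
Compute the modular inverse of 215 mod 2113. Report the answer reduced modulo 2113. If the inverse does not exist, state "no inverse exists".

914

Extended Euclidean algorithm:
2113 = 9×215 + 178
215 = 1×178 + 37
178 = 4×37 + 30
37 = 1×30 + 7
30 = 4×7 + 2
7 = 3×2 + 1
2 = 2×1 + 0
gcd = 1, so the inverse exists. Back-substitute:
1 = 7 − 3·2
1 = −3·30 + 13·7
1 = 13·37 − 16·30
1 = −16·178 + 77·37
1 = 77·215 − 93·178
1 = −93·2113 + 914·215
So 215·914 ≡ 1 (mod 2113).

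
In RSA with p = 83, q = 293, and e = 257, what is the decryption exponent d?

φ(n) = (p−1)(q−1) = 82·292 = 23944.
Need d with 257·d ≡ 1 (mod 23944). Apply the extended Euclidean algorithm:
23944 = 93×257 + 43
257 = 5×43 + 42
43 = 1×42 + 1
42 = 42×1 + 0
Back-substitute:
1 = 43 − 42
1 = −257 + 6·43
1 = 6·23944 − 559·257
So 257·(-559) ≡ 1 (mod 23944), hence d ≡ -559 ≡ 23385 (mod 23944).

23385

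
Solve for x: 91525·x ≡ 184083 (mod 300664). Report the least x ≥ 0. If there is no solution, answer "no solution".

no solution

gcd(91525, 300664):
300664 = 3×91525 + 26089
91525 = 3×26089 + 13258
26089 = 1×13258 + 12831
13258 = 1×12831 + 427
12831 = 30×427 + 21
427 = 20×21 + 7
21 = 3×7 + 0
gcd = 7, but 7 ∤ 184083, so the congruence has no solution.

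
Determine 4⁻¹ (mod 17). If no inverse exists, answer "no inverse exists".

Apply the Euclidean algorithm to 17 and 4:
17 = 4*4 + 1
4 = 4*1 + 0
gcd = 1, so the inverse exists. Back-substitute:
1 = 17 − 4·4
Hence 4⁻¹ ≡ -4 ≡ 13 (mod 17).

13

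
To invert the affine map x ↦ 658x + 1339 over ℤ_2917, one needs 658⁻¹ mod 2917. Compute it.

2221

Apply the Euclidean algorithm to 2917 and 658:
2917 = 4·658 + 285
658 = 2·285 + 88
285 = 3·88 + 21
88 = 4·21 + 4
21 = 5·4 + 1
4 = 4·1 + 0
Since gcd(658, 2917) = 1, back-substitute to write 1 as a combination:
1 = 21 − 5·4
1 = −5·88 + 21·21
1 = 21·285 − 68·88
1 = −68·658 + 157·285
1 = 157·2917 − 696·658
So 658·(-696) ≡ 1 (mod 2917), and -696 ≡ 2221 (mod 2917).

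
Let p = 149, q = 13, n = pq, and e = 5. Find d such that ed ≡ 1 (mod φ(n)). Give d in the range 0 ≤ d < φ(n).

1421

φ(n) = (p−1)(q−1) = 148·12 = 1776.
Need d with 5·d ≡ 1 (mod 1776). Apply the extended Euclidean algorithm:
1776 = 355·5 + 1
5 = 5·1 + 0
Back-substitute:
1 = 1776 − 355·5
So 5·(-355) ≡ 1 (mod 1776), hence d ≡ -355 ≡ 1421 (mod 1776).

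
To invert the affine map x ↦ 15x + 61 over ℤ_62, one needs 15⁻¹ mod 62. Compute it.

29

gcd(62, 15) by repeated division:
62 = 4*15 + 2
15 = 7*2 + 1
2 = 2*1 + 0
Since gcd(15, 62) = 1, back-substitute to write 1 as a combination:
1 = 15 − 7·2
1 = −7·62 + 29·15
So 15·29 ≡ 1 (mod 62).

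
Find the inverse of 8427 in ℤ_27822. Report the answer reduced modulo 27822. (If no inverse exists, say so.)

Euclidean algorithm on 27822, 8427:
27822 = 3*8427 + 2541
8427 = 3*2541 + 804
2541 = 3*804 + 129
804 = 6*129 + 30
129 = 4*30 + 9
30 = 3*9 + 3
9 = 3*3 + 0
Since gcd = 3 > 1, 8427 is not a unit mod 27822.

no inverse exists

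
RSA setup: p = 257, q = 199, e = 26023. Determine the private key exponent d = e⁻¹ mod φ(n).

17431

φ(n) = (p−1)(q−1) = 256·198 = 50688.
Need d with 26023·d ≡ 1 (mod 50688). Apply the extended Euclidean algorithm:
50688 = 1×26023 + 24665
26023 = 1×24665 + 1358
24665 = 18×1358 + 221
1358 = 6×221 + 32
221 = 6×32 + 29
32 = 1×29 + 3
29 = 9×3 + 2
3 = 1×2 + 1
2 = 2×1 + 0
Back-substitute:
1 = 3 − 2
1 = −29 + 10·3
1 = 10·32 − 11·29
1 = −11·221 + 76·32
1 = 76·1358 − 467·221
1 = −467·24665 + 8482·1358
1 = 8482·26023 − 8949·24665
1 = −8949·50688 + 17431·26023
So 26023·17431 ≡ 1 (mod 50688), hence d = 17431.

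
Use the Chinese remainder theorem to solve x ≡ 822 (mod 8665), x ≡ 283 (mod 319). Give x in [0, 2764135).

1239917

Write x = 822 + 8665·k. Then 8665·k ≡ 283 − 822 ≡ 99 (mod 319).
Need 8665⁻¹ mod 319. Extended Euclid on (319, 52):
319 = 6·52 + 7
52 = 7·7 + 3
7 = 2·3 + 1
3 = 3·1 + 0
Back-substitute:
1 = 7 − 2·3
1 = −2·52 + 15·7
1 = 15·319 − 92·52
8665⁻¹ ≡ 227 (mod 319), so k ≡ 227·99 ≡ 143 (mod 319).
x = 822 + 8665·143 = 1239917.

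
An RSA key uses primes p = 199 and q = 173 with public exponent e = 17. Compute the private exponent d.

20033

φ(n) = (p−1)(q−1) = 198·172 = 34056.
Need d with 17·d ≡ 1 (mod 34056). Apply the extended Euclidean algorithm:
34056 = 2003*17 + 5
17 = 3*5 + 2
5 = 2*2 + 1
2 = 2*1 + 0
Back-substitute:
1 = 5 − 2·2
1 = −2·17 + 7·5
1 = 7·34056 − 14023·17
So 17·(-14023) ≡ 1 (mod 34056), hence d ≡ -14023 ≡ 20033 (mod 34056).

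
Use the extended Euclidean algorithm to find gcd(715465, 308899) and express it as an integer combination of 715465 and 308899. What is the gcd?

1

Repeated division:
715465 = 2·308899 + 97667
308899 = 3·97667 + 15898
97667 = 6·15898 + 2279
15898 = 6·2279 + 2224
2279 = 1·2224 + 55
2224 = 40·55 + 24
55 = 2·24 + 7
24 = 3·7 + 3
7 = 2·3 + 1
3 = 3·1 + 0
gcd(715465, 308899) = 1.
Working backward:
1 = 7 − 2·3
1 = −2·24 + 7·7
1 = 7·55 − 16·24
1 = −16·2224 + 647·55
1 = 647·2279 − 663·2224
1 = −663·15898 + 4625·2279
1 = 4625·97667 − 28413·15898
1 = −28413·308899 + 89864·97667
1 = 89864·715465 − 208141·308899
So 1 = (89864)·715465 + (-208141)·308899.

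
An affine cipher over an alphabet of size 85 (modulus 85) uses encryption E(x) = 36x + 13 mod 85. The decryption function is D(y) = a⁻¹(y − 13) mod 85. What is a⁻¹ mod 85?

26

gcd(85, 36) by repeated division:
85 = 2·36 + 13
36 = 2·13 + 10
13 = 1·10 + 3
10 = 3·3 + 1
3 = 3·1 + 0
The gcd is 1. Working backward:
1 = 10 − 3·3
1 = −3·13 + 4·10
1 = 4·36 − 11·13
1 = −11·85 + 26·36
So 36·26 ≡ 1 (mod 85).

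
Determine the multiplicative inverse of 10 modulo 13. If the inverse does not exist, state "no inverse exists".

Run Euclid on (13, 10):
13 = 1·10 + 3
10 = 3·3 + 1
3 = 3·1 + 0
gcd = 1, so the inverse exists. Back-substitute:
1 = 10 − 3·3
1 = −3·13 + 4·10
So 10·4 ≡ 1 (mod 13).

4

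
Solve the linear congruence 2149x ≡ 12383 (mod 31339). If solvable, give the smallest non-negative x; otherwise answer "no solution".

662

First find gcd(2149, 31339):
31339 = 14×2149 + 1253
2149 = 1×1253 + 896
1253 = 1×896 + 357
896 = 2×357 + 182
357 = 1×182 + 175
182 = 1×175 + 7
175 = 25×7 + 0
gcd = 7 and 7 | 12383, so solutions exist. Divide through by 7: 307x ≡ 1769 (mod 4477).
Now find 307⁻¹ mod 4477:
4477 = 14×307 + 179
307 = 1×179 + 128
179 = 1×128 + 51
128 = 2×51 + 26
51 = 1×26 + 25
26 = 1×25 + 1
25 = 25×1 + 0
Back-substitute:
1 = 26 − 25
1 = −51 + 2·26
1 = 2·128 − 5·51
1 = −5·179 + 7·128
1 = 7·307 − 12·179
1 = −12·4477 + 175·307
So 307⁻¹ ≡ 175 (mod 4477).
Then x ≡ 175·1769 ≡ 662 (mod 4477); the smallest non-negative solution is x = 662.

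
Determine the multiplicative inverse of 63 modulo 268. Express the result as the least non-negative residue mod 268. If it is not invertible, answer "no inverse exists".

251

Extended Euclidean algorithm:
268 = 4×63 + 16
63 = 3×16 + 15
16 = 1×15 + 1
15 = 15×1 + 0
Since gcd(63, 268) = 1, back-substitute to write 1 as a combination:
1 = 16 − 15
1 = −63 + 4·16
1 = 4·268 − 17·63
Thus 63·(-17) ≡ 1 (mod 268); reducing, -17 mod 268 = 251.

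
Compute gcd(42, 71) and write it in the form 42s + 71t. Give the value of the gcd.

1

Apply Euclid's algorithm to 71 and 42:
71 = 1*42 + 29
42 = 1*29 + 13
29 = 2*13 + 3
13 = 4*3 + 1
3 = 3*1 + 0
gcd(42, 71) = 1.
Express as a combination:
1 = 13 − 4·3
1 = −4·29 + 9·13
1 = 9·42 − 13·29
1 = −13·71 + 22·42
So 1 = (-13)·71 + (22)·42.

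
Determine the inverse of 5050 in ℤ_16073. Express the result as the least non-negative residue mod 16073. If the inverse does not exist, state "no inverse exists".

Extended Euclidean algorithm:
16073 = 3·5050 + 923
5050 = 5·923 + 435
923 = 2·435 + 53
435 = 8·53 + 11
53 = 4·11 + 9
11 = 1·9 + 2
9 = 4·2 + 1
2 = 2·1 + 0
Since gcd(5050, 16073) = 1, back-substitute to write 1 as a combination:
1 = 9 − 4·2
1 = −4·11 + 5·9
1 = 5·53 − 24·11
1 = −24·435 + 197·53
1 = 197·923 − 418·435
1 = −418·5050 + 2287·923
1 = 2287·16073 − 7279·5050
So 5050·(-7279) ≡ 1 (mod 16073), and -7279 ≡ 8794 (mod 16073).

8794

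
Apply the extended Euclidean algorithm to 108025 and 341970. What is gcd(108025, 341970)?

Euclidean algorithm:
341970 = 3×108025 + 17895
108025 = 6×17895 + 655
17895 = 27×655 + 210
655 = 3×210 + 25
210 = 8×25 + 10
25 = 2×10 + 5
10 = 2×5 + 0
gcd(108025, 341970) = 5.
Back-substituting:
5 = 25 − 2·10
5 = −2·210 + 17·25
5 = 17·655 − 53·210
5 = −53·17895 + 1448·655
5 = 1448·108025 − 8741·17895
5 = −8741·341970 + 27671·108025
So 5 = (-8741)·341970 + (27671)·108025.

5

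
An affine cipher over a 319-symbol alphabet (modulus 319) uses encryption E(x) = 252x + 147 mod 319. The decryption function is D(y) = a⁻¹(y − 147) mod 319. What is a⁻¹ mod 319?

219

Run Euclid on (319, 252):
319 = 1×252 + 67
252 = 3×67 + 51
67 = 1×51 + 16
51 = 3×16 + 3
16 = 5×3 + 1
3 = 3×1 + 0
Since gcd(252, 319) = 1, back-substitute to write 1 as a combination:
1 = 16 − 5·3
1 = −5·51 + 16·16
1 = 16·67 − 21·51
1 = −21·252 + 79·67
1 = 79·319 − 100·252
Hence 252⁻¹ ≡ -100 ≡ 219 (mod 319).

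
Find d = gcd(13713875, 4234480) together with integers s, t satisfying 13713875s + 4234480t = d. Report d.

Repeated division:
13713875 = 3·4234480 + 1010435
4234480 = 4·1010435 + 192740
1010435 = 5·192740 + 46735
192740 = 4·46735 + 5800
46735 = 8·5800 + 335
5800 = 17·335 + 105
335 = 3·105 + 20
105 = 5·20 + 5
20 = 4·5 + 0
gcd(13713875, 4234480) = 5.
Express as a combination:
5 = 105 − 5·20
5 = −5·335 + 16·105
5 = 16·5800 − 277·335
5 = −277·46735 + 2232·5800
5 = 2232·192740 − 9205·46735
5 = −9205·1010435 + 48257·192740
5 = 48257·4234480 − 202233·1010435
5 = −202233·13713875 + 654956·4234480
So 5 = (-202233)·13713875 + (654956)·4234480.

5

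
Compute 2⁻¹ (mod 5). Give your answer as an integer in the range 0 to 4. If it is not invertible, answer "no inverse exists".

Run Euclid on (5, 2):
5 = 2×2 + 1
2 = 2×1 + 0
Since gcd(2, 5) = 1, back-substitute to write 1 as a combination:
1 = 5 − 2·2
So 2·(-2) ≡ 1 (mod 5), and -2 ≡ 3 (mod 5).

3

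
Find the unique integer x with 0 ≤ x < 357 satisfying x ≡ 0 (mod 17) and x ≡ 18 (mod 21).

102

Write x = 0 + 17·k. Then 17·k ≡ 18 − 0 ≡ 18 (mod 21).
Need 17⁻¹ mod 21. Extended Euclid on (21, 17):
21 = 1×17 + 4
17 = 4×4 + 1
4 = 4×1 + 0
Back-substitute:
1 = 17 − 4·4
1 = −4·21 + 5·17
17⁻¹ ≡ 5 (mod 21), so k ≡ 5·18 ≡ 6 (mod 21).
x = 0 + 17·6 = 102.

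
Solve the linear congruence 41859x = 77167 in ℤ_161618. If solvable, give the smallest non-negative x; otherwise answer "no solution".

First find gcd(41859, 161618):
161618 = 3*41859 + 36041
41859 = 1*36041 + 5818
36041 = 6*5818 + 1133
5818 = 5*1133 + 153
1133 = 7*153 + 62
153 = 2*62 + 29
62 = 2*29 + 4
29 = 7*4 + 1
4 = 4*1 + 0
gcd = 1, so a unique solution mod 161618 exists.
Back-substitute for the Bézout coefficients:
1 = 29 − 7·4
1 = −7·62 + 15·29
1 = 15·153 − 37·62
1 = −37·1133 + 274·153
1 = 274·5818 − 1407·1133
1 = −1407·36041 + 8716·5818
1 = 8716·41859 − 10123·36041
1 = −10123·161618 + 39085·41859
So 41859·(39085) ≡ 1 (mod 161618), giving 41859⁻¹ ≡ 39085.
x ≡ 41859⁻¹·77167 ≡ 39085·77167 ≡ 118697 (mod 161618).

118697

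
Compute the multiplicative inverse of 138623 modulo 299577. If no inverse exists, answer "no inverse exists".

42446

Extended Euclidean algorithm:
299577 = 2*138623 + 22331
138623 = 6*22331 + 4637
22331 = 4*4637 + 3783
4637 = 1*3783 + 854
3783 = 4*854 + 367
854 = 2*367 + 120
367 = 3*120 + 7
120 = 17*7 + 1
7 = 7*1 + 0
gcd = 1, so the inverse exists. Back-substitute:
1 = 120 − 17·7
1 = −17·367 + 52·120
1 = 52·854 − 121·367
1 = −121·3783 + 536·854
1 = 536·4637 − 657·3783
1 = −657·22331 + 3164·4637
1 = 3164·138623 − 19641·22331
1 = −19641·299577 + 42446·138623
So 138623·42446 ≡ 1 (mod 299577).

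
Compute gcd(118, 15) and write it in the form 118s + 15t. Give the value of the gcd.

1

Repeated division:
118 = 7×15 + 13
15 = 1×13 + 2
13 = 6×2 + 1
2 = 2×1 + 0
gcd(118, 15) = 1.
Working backward:
1 = 13 − 6·2
1 = −6·15 + 7·13
1 = 7·118 − 55·15
So 1 = (7)·118 + (-55)·15.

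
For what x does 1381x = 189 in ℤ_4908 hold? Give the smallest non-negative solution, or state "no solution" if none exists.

First find gcd(1381, 4908):
4908 = 3*1381 + 765
1381 = 1*765 + 616
765 = 1*616 + 149
616 = 4*149 + 20
149 = 7*20 + 9
20 = 2*9 + 2
9 = 4*2 + 1
2 = 2*1 + 0
gcd = 1, so a unique solution mod 4908 exists.
Back-substitute for the Bézout coefficients:
1 = 9 − 4·2
1 = −4·20 + 9·9
1 = 9·149 − 67·20
1 = −67·616 + 277·149
1 = 277·765 − 344·616
1 = −344·1381 + 621·765
1 = 621·4908 − 2207·1381
So 1381·(-2207) ≡ 1 (mod 4908), giving 1381⁻¹ ≡ 2701.
x ≡ 1381⁻¹·189 ≡ 2701·189 ≡ 57 (mod 4908).

57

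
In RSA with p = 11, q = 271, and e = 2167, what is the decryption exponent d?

φ(n) = (p−1)(q−1) = 10·270 = 2700.
Need d with 2167·d ≡ 1 (mod 2700). Apply the extended Euclidean algorithm:
2700 = 1×2167 + 533
2167 = 4×533 + 35
533 = 15×35 + 8
35 = 4×8 + 3
8 = 2×3 + 2
3 = 1×2 + 1
2 = 2×1 + 0
Back-substitute:
1 = 3 − 2
1 = −8 + 3·3
1 = 3·35 − 13·8
1 = −13·533 + 198·35
1 = 198·2167 − 805·533
1 = −805·2700 + 1003·2167
So 2167·1003 ≡ 1 (mod 2700), hence d = 1003.

1003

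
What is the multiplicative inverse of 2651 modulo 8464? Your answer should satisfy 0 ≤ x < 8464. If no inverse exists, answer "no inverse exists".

gcd(8464, 2651) by repeated division:
8464 = 3·2651 + 511
2651 = 5·511 + 96
511 = 5·96 + 31
96 = 3·31 + 3
31 = 10·3 + 1
3 = 3·1 + 0
gcd = 1, so the inverse exists. Back-substitute:
1 = 31 − 10·3
1 = −10·96 + 31·31
1 = 31·511 − 165·96
1 = −165·2651 + 856·511
1 = 856·8464 − 2733·2651
Hence 2651⁻¹ ≡ -2733 ≡ 5731 (mod 8464).

5731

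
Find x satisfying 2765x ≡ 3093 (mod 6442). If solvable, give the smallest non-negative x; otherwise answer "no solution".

1413

First find gcd(2765, 6442):
6442 = 2×2765 + 912
2765 = 3×912 + 29
912 = 31×29 + 13
29 = 2×13 + 3
13 = 4×3 + 1
3 = 3×1 + 0
gcd = 1, so a unique solution mod 6442 exists.
Back-substitute for the Bézout coefficients:
1 = 13 − 4·3
1 = −4·29 + 9·13
1 = 9·912 − 283·29
1 = −283·2765 + 858·912
1 = 858·6442 − 1999·2765
So 2765·(-1999) ≡ 1 (mod 6442), giving 2765⁻¹ ≡ 4443.
x ≡ 2765⁻¹·3093 ≡ 4443·3093 ≡ 1413 (mod 6442).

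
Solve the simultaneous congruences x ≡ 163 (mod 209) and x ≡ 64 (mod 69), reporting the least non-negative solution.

Write x = 163 + 209·k. Then 209·k ≡ 64 − 163 ≡ 39 (mod 69).
Need 209⁻¹ mod 69. Extended Euclid on (69, 2):
69 = 34×2 + 1
2 = 2×1 + 0
Back-substitute:
1 = 69 − 34·2
209⁻¹ ≡ 35 (mod 69), so k ≡ 35·39 ≡ 54 (mod 69).
x = 163 + 209·54 = 11449.

11449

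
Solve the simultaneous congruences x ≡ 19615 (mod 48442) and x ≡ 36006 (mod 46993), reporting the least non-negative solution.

Write x = 19615 + 48442·k. Then 48442·k ≡ 36006 − 19615 ≡ 16391 (mod 46993).
Need 48442⁻¹ mod 46993. Extended Euclid on (46993, 1449):
46993 = 32×1449 + 625
1449 = 2×625 + 199
625 = 3×199 + 28
199 = 7×28 + 3
28 = 9×3 + 1
3 = 3×1 + 0
Back-substitute:
1 = 28 − 9·3
1 = −9·199 + 64·28
1 = 64·625 − 201·199
1 = −201·1449 + 466·625
1 = 466·46993 − 15113·1449
48442⁻¹ ≡ 31880 (mod 46993), so k ≡ 31880·16391 ≡ 29913 (mod 46993).
x = 19615 + 48442·29913 = 1449065161.

1449065161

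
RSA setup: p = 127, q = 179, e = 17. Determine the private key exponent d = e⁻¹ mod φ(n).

φ(n) = (p−1)(q−1) = 126·178 = 22428.
Need d with 17·d ≡ 1 (mod 22428). Apply the extended Euclidean algorithm:
22428 = 1319*17 + 5
17 = 3*5 + 2
5 = 2*2 + 1
2 = 2*1 + 0
Back-substitute:
1 = 5 − 2·2
1 = −2·17 + 7·5
1 = 7·22428 − 9235·17
So 17·(-9235) ≡ 1 (mod 22428), hence d ≡ -9235 ≡ 13193 (mod 22428).

13193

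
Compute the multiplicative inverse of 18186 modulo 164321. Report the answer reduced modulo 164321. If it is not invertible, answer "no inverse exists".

Run Euclid on (164321, 18186):
164321 = 9*18186 + 647
18186 = 28*647 + 70
647 = 9*70 + 17
70 = 4*17 + 2
17 = 8*2 + 1
2 = 2*1 + 0
gcd = 1, so the inverse exists. Back-substitute:
1 = 17 − 8·2
1 = −8·70 + 33·17
1 = 33·647 − 305·70
1 = −305·18186 + 8573·647
1 = 8573·164321 − 77462·18186
Thus 18186·(-77462) ≡ 1 (mod 164321); reducing, -77462 mod 164321 = 86859.

86859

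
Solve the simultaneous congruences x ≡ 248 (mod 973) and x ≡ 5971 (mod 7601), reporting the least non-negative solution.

1738999

Write x = 248 + 973·k. Then 973·k ≡ 5971 − 248 ≡ 5723 (mod 7601).
Need 973⁻¹ mod 7601. Extended Euclid on (7601, 973):
7601 = 7·973 + 790
973 = 1·790 + 183
790 = 4·183 + 58
183 = 3·58 + 9
58 = 6·9 + 4
9 = 2·4 + 1
4 = 4·1 + 0
Back-substitute:
1 = 9 − 2·4
1 = −2·58 + 13·9
1 = 13·183 − 41·58
1 = −41·790 + 177·183
1 = 177·973 − 218·790
1 = −218·7601 + 1703·973
973⁻¹ ≡ 1703 (mod 7601), so k ≡ 1703·5723 ≡ 1787 (mod 7601).
x = 248 + 973·1787 = 1738999.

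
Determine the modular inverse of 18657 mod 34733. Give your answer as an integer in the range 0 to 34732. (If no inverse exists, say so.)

Run Euclid on (34733, 18657):
34733 = 1·18657 + 16076
18657 = 1·16076 + 2581
16076 = 6·2581 + 590
2581 = 4·590 + 221
590 = 2·221 + 148
221 = 1·148 + 73
148 = 2·73 + 2
73 = 36·2 + 1
2 = 2·1 + 0
The gcd is 1. Working backward:
1 = 73 − 36·2
1 = −36·148 + 73·73
1 = 73·221 − 109·148
1 = −109·590 + 291·221
1 = 291·2581 − 1273·590
1 = −1273·16076 + 7929·2581
1 = 7929·18657 − 9202·16076
1 = −9202·34733 + 17131·18657
So 18657·17131 ≡ 1 (mod 34733).

17131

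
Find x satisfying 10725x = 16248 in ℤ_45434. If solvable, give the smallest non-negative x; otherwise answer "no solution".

18442

First find gcd(10725, 45434):
45434 = 4·10725 + 2534
10725 = 4·2534 + 589
2534 = 4·589 + 178
589 = 3·178 + 55
178 = 3·55 + 13
55 = 4·13 + 3
13 = 4·3 + 1
3 = 3·1 + 0
gcd = 1, so a unique solution mod 45434 exists.
Back-substitute for the Bézout coefficients:
1 = 13 − 4·3
1 = −4·55 + 17·13
1 = 17·178 − 55·55
1 = −55·589 + 182·178
1 = 182·2534 − 783·589
1 = −783·10725 + 3314·2534
1 = 3314·45434 − 14039·10725
So 10725·(-14039) ≡ 1 (mod 45434), giving 10725⁻¹ ≡ 31395.
x ≡ 10725⁻¹·16248 ≡ 31395·16248 ≡ 18442 (mod 45434).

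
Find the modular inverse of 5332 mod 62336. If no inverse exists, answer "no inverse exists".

Compute gcd(5332, 62336):
62336 = 11·5332 + 3684
5332 = 1·3684 + 1648
3684 = 2·1648 + 388
1648 = 4·388 + 96
388 = 4·96 + 4
96 = 24·4 + 0
The gcd is 4, not 1, hence no inverse exists.

no inverse exists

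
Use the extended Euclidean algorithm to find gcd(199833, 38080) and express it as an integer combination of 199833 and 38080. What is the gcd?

1

Apply Euclid's algorithm to 199833 and 38080:
199833 = 5*38080 + 9433
38080 = 4*9433 + 348
9433 = 27*348 + 37
348 = 9*37 + 15
37 = 2*15 + 7
15 = 2*7 + 1
7 = 7*1 + 0
gcd(199833, 38080) = 1.
Express as a combination:
1 = 15 − 2·7
1 = −2·37 + 5·15
1 = 5·348 − 47·37
1 = −47·9433 + 1274·348
1 = 1274·38080 − 5143·9433
1 = −5143·199833 + 26989·38080
So 1 = (-5143)·199833 + (26989)·38080.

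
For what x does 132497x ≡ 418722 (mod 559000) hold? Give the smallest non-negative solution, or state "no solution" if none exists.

31426

First find gcd(132497, 559000):
559000 = 4*132497 + 29012
132497 = 4*29012 + 16449
29012 = 1*16449 + 12563
16449 = 1*12563 + 3886
12563 = 3*3886 + 905
3886 = 4*905 + 266
905 = 3*266 + 107
266 = 2*107 + 52
107 = 2*52 + 3
52 = 17*3 + 1
3 = 3*1 + 0
gcd = 1, so a unique solution mod 559000 exists.
Back-substitute for the Bézout coefficients:
1 = 52 − 17·3
1 = −17·107 + 35·52
1 = 35·266 − 87·107
1 = −87·905 + 296·266
1 = 296·3886 − 1271·905
1 = −1271·12563 + 4109·3886
1 = 4109·16449 − 5380·12563
1 = −5380·29012 + 9489·16449
1 = 9489·132497 − 43336·29012
1 = −43336·559000 + 182833·132497
So 132497·(182833) ≡ 1 (mod 559000), giving 132497⁻¹ ≡ 182833.
x ≡ 132497⁻¹·418722 ≡ 182833·418722 ≡ 31426 (mod 559000).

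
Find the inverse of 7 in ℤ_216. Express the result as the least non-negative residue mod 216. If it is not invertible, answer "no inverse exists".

gcd(216, 7) by repeated division:
216 = 30*7 + 6
7 = 1*6 + 1
6 = 6*1 + 0
The gcd is 1. Working backward:
1 = 7 − 6
1 = −216 + 31·7
So 7·31 ≡ 1 (mod 216).

31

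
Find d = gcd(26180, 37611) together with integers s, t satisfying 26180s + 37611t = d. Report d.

7

Apply Euclid's algorithm to 37611 and 26180:
37611 = 1*26180 + 11431
26180 = 2*11431 + 3318
11431 = 3*3318 + 1477
3318 = 2*1477 + 364
1477 = 4*364 + 21
364 = 17*21 + 7
21 = 3*7 + 0
gcd(26180, 37611) = 7.
Working backward:
7 = 364 − 17·21
7 = −17·1477 + 69·364
7 = 69·3318 − 155·1477
7 = −155·11431 + 534·3318
7 = 534·26180 − 1223·11431
7 = −1223·37611 + 1757·26180
So 7 = (-1223)·37611 + (1757)·26180.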